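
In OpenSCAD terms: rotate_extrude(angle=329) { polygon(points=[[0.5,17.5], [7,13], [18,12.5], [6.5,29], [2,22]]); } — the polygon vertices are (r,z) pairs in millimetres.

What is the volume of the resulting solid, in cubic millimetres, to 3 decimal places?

Volume = 6745.451 mm³

Profile (r,z), 5 vertices: (0.5,17.5) (7,13) (18,12.5) (6.5,29) (2,22)
edge 0: (0.5,17.5)→(7,13)  cross = 0.5·13 − 7·17.5 = -116.0000; (r_i+r_j)·cross = 7.5·-116.0000 = -870.0000
edge 1: (7,13)→(18,12.5)  cross = 7·12.5 − 18·13 = -146.5000; (r_i+r_j)·cross = 25·-146.5000 = -3662.5000
edge 2: (18,12.5)→(6.5,29)  cross = 18·29 − 6.5·12.5 = 440.7500; (r_i+r_j)·cross = 24.5·440.7500 = 10798.3750
edge 3: (6.5,29)→(2,22)  cross = 6.5·22 − 2·29 = 85.0000; (r_i+r_j)·cross = 8.5·85.0000 = 722.5000
edge 4: (2,22)→(0.5,17.5)  cross = 2·17.5 − 0.5·22 = 24.0000; (r_i+r_j)·cross = 2.5·24.0000 = 60.0000
Σcross = 287.2500 → A = |Σcross|/2 = 143.6250 mm²
Σ(r_i+r_j)·cross = 7048.3750 → first moment M = |Σ|/6 = 1174.7292
R_c = M/A = 1174.7292/143.6250 = 8.1791 mm
θ = 329° = 5.742133 rad
V = θ·R_c·A = 5.742133·8.1791·143.6250 = 6745.451 mm³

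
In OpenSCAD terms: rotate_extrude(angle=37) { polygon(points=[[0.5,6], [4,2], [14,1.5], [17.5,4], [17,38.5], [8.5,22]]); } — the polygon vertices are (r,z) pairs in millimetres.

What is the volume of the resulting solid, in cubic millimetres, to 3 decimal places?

Volume = 2463.418 mm³

Profile (r,z), 6 vertices: (0.5,6) (4,2) (14,1.5) (17.5,4) (17,38.5) (8.5,22)
edge 0: (0.5,6)→(4,2)  cross = 0.5·2 − 4·6 = -23.0000; (r_i+r_j)·cross = 4.5·-23.0000 = -103.5000
edge 1: (4,2)→(14,1.5)  cross = 4·1.5 − 14·2 = -22.0000; (r_i+r_j)·cross = 18·-22.0000 = -396.0000
edge 2: (14,1.5)→(17.5,4)  cross = 14·4 − 17.5·1.5 = 29.7500; (r_i+r_j)·cross = 31.5·29.7500 = 937.1250
edge 3: (17.5,4)→(17,38.5)  cross = 17.5·38.5 − 17·4 = 605.7500; (r_i+r_j)·cross = 34.5·605.7500 = 20898.3750
edge 4: (17,38.5)→(8.5,22)  cross = 17·22 − 8.5·38.5 = 46.7500; (r_i+r_j)·cross = 25.5·46.7500 = 1192.1250
edge 5: (8.5,22)→(0.5,6)  cross = 8.5·6 − 0.5·22 = 40.0000; (r_i+r_j)·cross = 9·40.0000 = 360.0000
Σcross = 677.2500 → A = |Σcross|/2 = 338.6250 mm²
Σ(r_i+r_j)·cross = 22888.1250 → first moment M = |Σ|/6 = 3814.6875
R_c = M/A = 3814.6875/338.6250 = 11.2652 mm
θ = 37° = 0.645772 rad
V = θ·R_c·A = 0.645772·11.2652·338.6250 = 2463.418 mm³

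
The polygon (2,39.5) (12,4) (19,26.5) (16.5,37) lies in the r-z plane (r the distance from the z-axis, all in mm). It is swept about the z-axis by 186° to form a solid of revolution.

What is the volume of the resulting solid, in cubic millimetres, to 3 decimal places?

Profile (r,z), 4 vertices: (2,39.5) (12,4) (19,26.5) (16.5,37)
edge 0: (2,39.5)→(12,4)  cross = 2·4 − 12·39.5 = -466.0000; (r_i+r_j)·cross = 14·-466.0000 = -6524.0000
edge 1: (12,4)→(19,26.5)  cross = 12·26.5 − 19·4 = 242.0000; (r_i+r_j)·cross = 31·242.0000 = 7502.0000
edge 2: (19,26.5)→(16.5,37)  cross = 19·37 − 16.5·26.5 = 265.7500; (r_i+r_j)·cross = 35.5·265.7500 = 9434.1250
edge 3: (16.5,37)→(2,39.5)  cross = 16.5·39.5 − 2·37 = 577.7500; (r_i+r_j)·cross = 18.5·577.7500 = 10688.3750
Σcross = 619.5000 → A = |Σcross|/2 = 309.7500 mm²
Σ(r_i+r_j)·cross = 21100.5000 → first moment M = |Σ|/6 = 3516.7500
R_c = M/A = 3516.7500/309.7500 = 11.3535 mm
θ = 186° = 3.246312 rad
V = θ·R_c·A = 3.246312·11.3535·309.7500 = 11416.469 mm³

Volume = 11416.469 mm³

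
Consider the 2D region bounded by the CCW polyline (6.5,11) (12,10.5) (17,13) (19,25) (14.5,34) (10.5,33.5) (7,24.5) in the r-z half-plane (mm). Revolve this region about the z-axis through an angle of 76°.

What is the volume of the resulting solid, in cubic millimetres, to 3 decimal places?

Volume = 3665.397 mm³

Profile (r,z), 7 vertices: (6.5,11) (12,10.5) (17,13) (19,25) (14.5,34) (10.5,33.5) (7,24.5)
edge 0: (6.5,11)→(12,10.5)  cross = 6.5·10.5 − 12·11 = -63.7500; (r_i+r_j)·cross = 18.5·-63.7500 = -1179.3750
edge 1: (12,10.5)→(17,13)  cross = 12·13 − 17·10.5 = -22.5000; (r_i+r_j)·cross = 29·-22.5000 = -652.5000
edge 2: (17,13)→(19,25)  cross = 17·25 − 19·13 = 178.0000; (r_i+r_j)·cross = 36·178.0000 = 6408.0000
edge 3: (19,25)→(14.5,34)  cross = 19·34 − 14.5·25 = 283.5000; (r_i+r_j)·cross = 33.5·283.5000 = 9497.2500
edge 4: (14.5,34)→(10.5,33.5)  cross = 14.5·33.5 − 10.5·34 = 128.7500; (r_i+r_j)·cross = 25·128.7500 = 3218.7500
edge 5: (10.5,33.5)→(7,24.5)  cross = 10.5·24.5 − 7·33.5 = 22.7500; (r_i+r_j)·cross = 17.5·22.7500 = 398.1250
edge 6: (7,24.5)→(6.5,11)  cross = 7·11 − 6.5·24.5 = -82.2500; (r_i+r_j)·cross = 13.5·-82.2500 = -1110.3750
Σcross = 444.5000 → A = |Σcross|/2 = 222.2500 mm²
Σ(r_i+r_j)·cross = 16579.8750 → first moment M = |Σ|/6 = 2763.3125
R_c = M/A = 2763.3125/222.2500 = 12.4334 mm
θ = 76° = 1.326450 rad
V = θ·R_c·A = 1.326450·12.4334·222.2500 = 3665.397 mm³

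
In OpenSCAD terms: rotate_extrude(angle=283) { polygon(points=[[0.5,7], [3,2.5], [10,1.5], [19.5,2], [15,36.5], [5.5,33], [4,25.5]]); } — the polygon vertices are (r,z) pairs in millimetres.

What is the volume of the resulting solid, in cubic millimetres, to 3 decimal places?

Volume = 23948.108 mm³

Profile (r,z), 7 vertices: (0.5,7) (3,2.5) (10,1.5) (19.5,2) (15,36.5) (5.5,33) (4,25.5)
edge 0: (0.5,7)→(3,2.5)  cross = 0.5·2.5 − 3·7 = -19.7500; (r_i+r_j)·cross = 3.5·-19.7500 = -69.1250
edge 1: (3,2.5)→(10,1.5)  cross = 3·1.5 − 10·2.5 = -20.5000; (r_i+r_j)·cross = 13·-20.5000 = -266.5000
edge 2: (10,1.5)→(19.5,2)  cross = 10·2 − 19.5·1.5 = -9.2500; (r_i+r_j)·cross = 29.5·-9.2500 = -272.8750
edge 3: (19.5,2)→(15,36.5)  cross = 19.5·36.5 − 15·2 = 681.7500; (r_i+r_j)·cross = 34.5·681.7500 = 23520.3750
edge 4: (15,36.5)→(5.5,33)  cross = 15·33 − 5.5·36.5 = 294.2500; (r_i+r_j)·cross = 20.5·294.2500 = 6032.1250
edge 5: (5.5,33)→(4,25.5)  cross = 5.5·25.5 − 4·33 = 8.2500; (r_i+r_j)·cross = 9.5·8.2500 = 78.3750
edge 6: (4,25.5)→(0.5,7)  cross = 4·7 − 0.5·25.5 = 15.2500; (r_i+r_j)·cross = 4.5·15.2500 = 68.6250
Σcross = 950.0000 → A = |Σcross|/2 = 475.0000 mm²
Σ(r_i+r_j)·cross = 29091.0000 → first moment M = |Σ|/6 = 4848.5000
R_c = M/A = 4848.5000/475.0000 = 10.2074 mm
θ = 283° = 4.939282 rad
V = θ·R_c·A = 4.939282·10.2074·475.0000 = 23948.108 mm³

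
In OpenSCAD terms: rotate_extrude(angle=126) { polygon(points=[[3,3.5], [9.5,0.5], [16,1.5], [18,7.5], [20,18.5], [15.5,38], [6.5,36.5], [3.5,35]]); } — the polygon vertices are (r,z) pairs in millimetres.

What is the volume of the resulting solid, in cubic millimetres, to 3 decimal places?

Volume = 12493.172 mm³

Profile (r,z), 8 vertices: (3,3.5) (9.5,0.5) (16,1.5) (18,7.5) (20,18.5) (15.5,38) (6.5,36.5) (3.5,35)
edge 0: (3,3.5)→(9.5,0.5)  cross = 3·0.5 − 9.5·3.5 = -31.7500; (r_i+r_j)·cross = 12.5·-31.7500 = -396.8750
edge 1: (9.5,0.5)→(16,1.5)  cross = 9.5·1.5 − 16·0.5 = 6.2500; (r_i+r_j)·cross = 25.5·6.2500 = 159.3750
edge 2: (16,1.5)→(18,7.5)  cross = 16·7.5 − 18·1.5 = 93.0000; (r_i+r_j)·cross = 34·93.0000 = 3162.0000
edge 3: (18,7.5)→(20,18.5)  cross = 18·18.5 − 20·7.5 = 183.0000; (r_i+r_j)·cross = 38·183.0000 = 6954.0000
edge 4: (20,18.5)→(15.5,38)  cross = 20·38 − 15.5·18.5 = 473.2500; (r_i+r_j)·cross = 35.5·473.2500 = 16800.3750
edge 5: (15.5,38)→(6.5,36.5)  cross = 15.5·36.5 − 6.5·38 = 318.7500; (r_i+r_j)·cross = 22·318.7500 = 7012.5000
edge 6: (6.5,36.5)→(3.5,35)  cross = 6.5·35 − 3.5·36.5 = 99.7500; (r_i+r_j)·cross = 10·99.7500 = 997.5000
edge 7: (3.5,35)→(3,3.5)  cross = 3.5·3.5 − 3·35 = -92.7500; (r_i+r_j)·cross = 6.5·-92.7500 = -602.8750
Σcross = 1049.5000 → A = |Σcross|/2 = 524.7500 mm²
Σ(r_i+r_j)·cross = 34086.0000 → first moment M = |Σ|/6 = 5681.0000
R_c = M/A = 5681.0000/524.7500 = 10.8261 mm
θ = 126° = 2.199115 rad
V = θ·R_c·A = 2.199115·10.8261·524.7500 = 12493.172 mm³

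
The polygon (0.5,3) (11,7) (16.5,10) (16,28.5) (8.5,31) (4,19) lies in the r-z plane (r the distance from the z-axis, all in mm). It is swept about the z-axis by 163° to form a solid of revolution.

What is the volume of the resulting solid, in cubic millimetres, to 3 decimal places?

Profile (r,z), 6 vertices: (0.5,3) (11,7) (16.5,10) (16,28.5) (8.5,31) (4,19)
edge 0: (0.5,3)→(11,7)  cross = 0.5·7 − 11·3 = -29.5000; (r_i+r_j)·cross = 11.5·-29.5000 = -339.2500
edge 1: (11,7)→(16.5,10)  cross = 11·10 − 16.5·7 = -5.5000; (r_i+r_j)·cross = 27.5·-5.5000 = -151.2500
edge 2: (16.5,10)→(16,28.5)  cross = 16.5·28.5 − 16·10 = 310.2500; (r_i+r_j)·cross = 32.5·310.2500 = 10083.1250
edge 3: (16,28.5)→(8.5,31)  cross = 16·31 − 8.5·28.5 = 253.7500; (r_i+r_j)·cross = 24.5·253.7500 = 6216.8750
edge 4: (8.5,31)→(4,19)  cross = 8.5·19 − 4·31 = 37.5000; (r_i+r_j)·cross = 12.5·37.5000 = 468.7500
edge 5: (4,19)→(0.5,3)  cross = 4·3 − 0.5·19 = 2.5000; (r_i+r_j)·cross = 4.5·2.5000 = 11.2500
Σcross = 569.0000 → A = |Σcross|/2 = 284.5000 mm²
Σ(r_i+r_j)·cross = 16289.5000 → first moment M = |Σ|/6 = 2714.9167
R_c = M/A = 2714.9167/284.5000 = 9.5428 mm
θ = 163° = 2.844887 rad
V = θ·R_c·A = 2.844887·9.5428·284.5000 = 7723.630 mm³

Volume = 7723.630 mm³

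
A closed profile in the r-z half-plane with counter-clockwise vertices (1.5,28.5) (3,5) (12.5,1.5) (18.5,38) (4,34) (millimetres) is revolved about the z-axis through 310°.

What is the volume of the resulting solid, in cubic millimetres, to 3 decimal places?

Volume = 21365.921 mm³

Profile (r,z), 5 vertices: (1.5,28.5) (3,5) (12.5,1.5) (18.5,38) (4,34)
edge 0: (1.5,28.5)→(3,5)  cross = 1.5·5 − 3·28.5 = -78.0000; (r_i+r_j)·cross = 4.5·-78.0000 = -351.0000
edge 1: (3,5)→(12.5,1.5)  cross = 3·1.5 − 12.5·5 = -58.0000; (r_i+r_j)·cross = 15.5·-58.0000 = -899.0000
edge 2: (12.5,1.5)→(18.5,38)  cross = 12.5·38 − 18.5·1.5 = 447.2500; (r_i+r_j)·cross = 31·447.2500 = 13864.7500
edge 3: (18.5,38)→(4,34)  cross = 18.5·34 − 4·38 = 477.0000; (r_i+r_j)·cross = 22.5·477.0000 = 10732.5000
edge 4: (4,34)→(1.5,28.5)  cross = 4·28.5 − 1.5·34 = 63.0000; (r_i+r_j)·cross = 5.5·63.0000 = 346.5000
Σcross = 851.2500 → A = |Σcross|/2 = 425.6250 mm²
Σ(r_i+r_j)·cross = 23693.7500 → first moment M = |Σ|/6 = 3948.9583
R_c = M/A = 3948.9583/425.6250 = 9.2780 mm
θ = 310° = 5.410521 rad
V = θ·R_c·A = 5.410521·9.2780·425.6250 = 21365.921 mm³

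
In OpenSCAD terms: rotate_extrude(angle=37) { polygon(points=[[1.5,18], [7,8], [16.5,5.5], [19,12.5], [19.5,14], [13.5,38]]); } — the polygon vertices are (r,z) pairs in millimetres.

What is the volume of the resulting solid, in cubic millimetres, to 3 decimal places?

Profile (r,z), 6 vertices: (1.5,18) (7,8) (16.5,5.5) (19,12.5) (19.5,14) (13.5,38)
edge 0: (1.5,18)→(7,8)  cross = 1.5·8 − 7·18 = -114.0000; (r_i+r_j)·cross = 8.5·-114.0000 = -969.0000
edge 1: (7,8)→(16.5,5.5)  cross = 7·5.5 − 16.5·8 = -93.5000; (r_i+r_j)·cross = 23.5·-93.5000 = -2197.2500
edge 2: (16.5,5.5)→(19,12.5)  cross = 16.5·12.5 − 19·5.5 = 101.7500; (r_i+r_j)·cross = 35.5·101.7500 = 3612.1250
edge 3: (19,12.5)→(19.5,14)  cross = 19·14 − 19.5·12.5 = 22.2500; (r_i+r_j)·cross = 38.5·22.2500 = 856.6250
edge 4: (19.5,14)→(13.5,38)  cross = 19.5·38 − 13.5·14 = 552.0000; (r_i+r_j)·cross = 33·552.0000 = 18216.0000
edge 5: (13.5,38)→(1.5,18)  cross = 13.5·18 − 1.5·38 = 186.0000; (r_i+r_j)·cross = 15·186.0000 = 2790.0000
Σcross = 654.5000 → A = |Σcross|/2 = 327.2500 mm²
Σ(r_i+r_j)·cross = 22308.5000 → first moment M = |Σ|/6 = 3718.0833
R_c = M/A = 3718.0833/327.2500 = 11.3616 mm
θ = 37° = 0.645772 rad
V = θ·R_c·A = 0.645772·11.3616·327.2500 = 2401.033 mm³

Volume = 2401.033 mm³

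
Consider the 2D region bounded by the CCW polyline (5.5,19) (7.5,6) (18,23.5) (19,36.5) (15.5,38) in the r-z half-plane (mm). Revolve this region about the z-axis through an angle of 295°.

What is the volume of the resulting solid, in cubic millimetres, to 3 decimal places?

Volume = 13121.945 mm³

Profile (r,z), 5 vertices: (5.5,19) (7.5,6) (18,23.5) (19,36.5) (15.5,38)
edge 0: (5.5,19)→(7.5,6)  cross = 5.5·6 − 7.5·19 = -109.5000; (r_i+r_j)·cross = 13·-109.5000 = -1423.5000
edge 1: (7.5,6)→(18,23.5)  cross = 7.5·23.5 − 18·6 = 68.2500; (r_i+r_j)·cross = 25.5·68.2500 = 1740.3750
edge 2: (18,23.5)→(19,36.5)  cross = 18·36.5 − 19·23.5 = 210.5000; (r_i+r_j)·cross = 37·210.5000 = 7788.5000
edge 3: (19,36.5)→(15.5,38)  cross = 19·38 − 15.5·36.5 = 156.2500; (r_i+r_j)·cross = 34.5·156.2500 = 5390.6250
edge 4: (15.5,38)→(5.5,19)  cross = 15.5·19 − 5.5·38 = 85.5000; (r_i+r_j)·cross = 21·85.5000 = 1795.5000
Σcross = 411.0000 → A = |Σcross|/2 = 205.5000 mm²
Σ(r_i+r_j)·cross = 15291.5000 → first moment M = |Σ|/6 = 2548.5833
R_c = M/A = 2548.5833/205.5000 = 12.4019 mm
θ = 295° = 5.148721 rad
V = θ·R_c·A = 5.148721·12.4019·205.5000 = 13121.945 mm³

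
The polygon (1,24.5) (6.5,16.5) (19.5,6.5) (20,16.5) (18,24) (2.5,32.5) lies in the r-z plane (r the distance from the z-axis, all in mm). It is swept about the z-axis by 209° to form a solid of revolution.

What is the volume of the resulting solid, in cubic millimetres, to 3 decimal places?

Volume = 10367.860 mm³

Profile (r,z), 6 vertices: (1,24.5) (6.5,16.5) (19.5,6.5) (20,16.5) (18,24) (2.5,32.5)
edge 0: (1,24.5)→(6.5,16.5)  cross = 1·16.5 − 6.5·24.5 = -142.7500; (r_i+r_j)·cross = 7.5·-142.7500 = -1070.6250
edge 1: (6.5,16.5)→(19.5,6.5)  cross = 6.5·6.5 − 19.5·16.5 = -279.5000; (r_i+r_j)·cross = 26·-279.5000 = -7267.0000
edge 2: (19.5,6.5)→(20,16.5)  cross = 19.5·16.5 − 20·6.5 = 191.7500; (r_i+r_j)·cross = 39.5·191.7500 = 7574.1250
edge 3: (20,16.5)→(18,24)  cross = 20·24 − 18·16.5 = 183.0000; (r_i+r_j)·cross = 38·183.0000 = 6954.0000
edge 4: (18,24)→(2.5,32.5)  cross = 18·32.5 − 2.5·24 = 525.0000; (r_i+r_j)·cross = 20.5·525.0000 = 10762.5000
edge 5: (2.5,32.5)→(1,24.5)  cross = 2.5·24.5 − 1·32.5 = 28.7500; (r_i+r_j)·cross = 3.5·28.7500 = 100.6250
Σcross = 506.2500 → A = |Σcross|/2 = 253.1250 mm²
Σ(r_i+r_j)·cross = 17053.6250 → first moment M = |Σ|/6 = 2842.2708
R_c = M/A = 2842.2708/253.1250 = 11.2287 mm
θ = 209° = 3.647738 rad
V = θ·R_c·A = 3.647738·11.2287·253.1250 = 10367.860 mm³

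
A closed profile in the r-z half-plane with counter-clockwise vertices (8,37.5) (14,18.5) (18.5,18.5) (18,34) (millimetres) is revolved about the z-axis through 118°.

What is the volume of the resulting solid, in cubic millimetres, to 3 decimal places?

Volume = 3529.406 mm³

Profile (r,z), 4 vertices: (8,37.5) (14,18.5) (18.5,18.5) (18,34)
edge 0: (8,37.5)→(14,18.5)  cross = 8·18.5 − 14·37.5 = -377.0000; (r_i+r_j)·cross = 22·-377.0000 = -8294.0000
edge 1: (14,18.5)→(18.5,18.5)  cross = 14·18.5 − 18.5·18.5 = -83.2500; (r_i+r_j)·cross = 32.5·-83.2500 = -2705.6250
edge 2: (18.5,18.5)→(18,34)  cross = 18.5·34 − 18·18.5 = 296.0000; (r_i+r_j)·cross = 36.5·296.0000 = 10804.0000
edge 3: (18,34)→(8,37.5)  cross = 18·37.5 − 8·34 = 403.0000; (r_i+r_j)·cross = 26·403.0000 = 10478.0000
Σcross = 238.7500 → A = |Σcross|/2 = 119.3750 mm²
Σ(r_i+r_j)·cross = 10282.3750 → first moment M = |Σ|/6 = 1713.7292
R_c = M/A = 1713.7292/119.3750 = 14.3558 mm
θ = 118° = 2.059489 rad
V = θ·R_c·A = 2.059489·14.3558·119.3750 = 3529.406 mm³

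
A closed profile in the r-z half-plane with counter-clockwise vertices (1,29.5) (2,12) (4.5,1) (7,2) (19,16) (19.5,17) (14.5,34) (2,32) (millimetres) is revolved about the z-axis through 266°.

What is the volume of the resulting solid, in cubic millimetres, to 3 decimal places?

Volume = 17539.265 mm³

Profile (r,z), 8 vertices: (1,29.5) (2,12) (4.5,1) (7,2) (19,16) (19.5,17) (14.5,34) (2,32)
edge 0: (1,29.5)→(2,12)  cross = 1·12 − 2·29.5 = -47.0000; (r_i+r_j)·cross = 3·-47.0000 = -141.0000
edge 1: (2,12)→(4.5,1)  cross = 2·1 − 4.5·12 = -52.0000; (r_i+r_j)·cross = 6.5·-52.0000 = -338.0000
edge 2: (4.5,1)→(7,2)  cross = 4.5·2 − 7·1 = 2.0000; (r_i+r_j)·cross = 11.5·2.0000 = 23.0000
edge 3: (7,2)→(19,16)  cross = 7·16 − 19·2 = 74.0000; (r_i+r_j)·cross = 26·74.0000 = 1924.0000
edge 4: (19,16)→(19.5,17)  cross = 19·17 − 19.5·16 = 11.0000; (r_i+r_j)·cross = 38.5·11.0000 = 423.5000
edge 5: (19.5,17)→(14.5,34)  cross = 19.5·34 − 14.5·17 = 416.5000; (r_i+r_j)·cross = 34·416.5000 = 14161.0000
edge 6: (14.5,34)→(2,32)  cross = 14.5·32 − 2·34 = 396.0000; (r_i+r_j)·cross = 16.5·396.0000 = 6534.0000
edge 7: (2,32)→(1,29.5)  cross = 2·29.5 − 1·32 = 27.0000; (r_i+r_j)·cross = 3·27.0000 = 81.0000
Σcross = 827.5000 → A = |Σcross|/2 = 413.7500 mm²
Σ(r_i+r_j)·cross = 22667.5000 → first moment M = |Σ|/6 = 3777.9167
R_c = M/A = 3777.9167/413.7500 = 9.1309 mm
θ = 266° = 4.642576 rad
V = θ·R_c·A = 4.642576·9.1309·413.7500 = 17539.265 mm³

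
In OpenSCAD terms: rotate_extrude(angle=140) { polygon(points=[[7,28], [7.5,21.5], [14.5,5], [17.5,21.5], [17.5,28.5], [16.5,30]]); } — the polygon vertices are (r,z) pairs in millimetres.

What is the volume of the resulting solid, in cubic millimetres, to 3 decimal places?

Profile (r,z), 6 vertices: (7,28) (7.5,21.5) (14.5,5) (17.5,21.5) (17.5,28.5) (16.5,30)
edge 0: (7,28)→(7.5,21.5)  cross = 7·21.5 − 7.5·28 = -59.5000; (r_i+r_j)·cross = 14.5·-59.5000 = -862.7500
edge 1: (7.5,21.5)→(14.5,5)  cross = 7.5·5 − 14.5·21.5 = -274.2500; (r_i+r_j)·cross = 22·-274.2500 = -6033.5000
edge 2: (14.5,5)→(17.5,21.5)  cross = 14.5·21.5 − 17.5·5 = 224.2500; (r_i+r_j)·cross = 32·224.2500 = 7176.0000
edge 3: (17.5,21.5)→(17.5,28.5)  cross = 17.5·28.5 − 17.5·21.5 = 122.5000; (r_i+r_j)·cross = 35·122.5000 = 4287.5000
edge 4: (17.5,28.5)→(16.5,30)  cross = 17.5·30 − 16.5·28.5 = 54.7500; (r_i+r_j)·cross = 34·54.7500 = 1861.5000
edge 5: (16.5,30)→(7,28)  cross = 16.5·28 − 7·30 = 252.0000; (r_i+r_j)·cross = 23.5·252.0000 = 5922.0000
Σcross = 319.7500 → A = |Σcross|/2 = 159.8750 mm²
Σ(r_i+r_j)·cross = 12350.7500 → first moment M = |Σ|/6 = 2058.4583
R_c = M/A = 2058.4583/159.8750 = 12.8754 mm
θ = 140° = 2.443461 rad
V = θ·R_c·A = 2.443461·12.8754·159.8750 = 5029.763 mm³

Volume = 5029.763 mm³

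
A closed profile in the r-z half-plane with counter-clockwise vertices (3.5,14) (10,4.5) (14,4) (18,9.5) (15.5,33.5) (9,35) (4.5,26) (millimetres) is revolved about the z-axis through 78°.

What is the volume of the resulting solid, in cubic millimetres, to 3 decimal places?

Profile (r,z), 7 vertices: (3.5,14) (10,4.5) (14,4) (18,9.5) (15.5,33.5) (9,35) (4.5,26)
edge 0: (3.5,14)→(10,4.5)  cross = 3.5·4.5 − 10·14 = -124.2500; (r_i+r_j)·cross = 13.5·-124.2500 = -1677.3750
edge 1: (10,4.5)→(14,4)  cross = 10·4 − 14·4.5 = -23.0000; (r_i+r_j)·cross = 24·-23.0000 = -552.0000
edge 2: (14,4)→(18,9.5)  cross = 14·9.5 − 18·4 = 61.0000; (r_i+r_j)·cross = 32·61.0000 = 1952.0000
edge 3: (18,9.5)→(15.5,33.5)  cross = 18·33.5 − 15.5·9.5 = 455.7500; (r_i+r_j)·cross = 33.5·455.7500 = 15267.6250
edge 4: (15.5,33.5)→(9,35)  cross = 15.5·35 − 9·33.5 = 241.0000; (r_i+r_j)·cross = 24.5·241.0000 = 5904.5000
edge 5: (9,35)→(4.5,26)  cross = 9·26 − 4.5·35 = 76.5000; (r_i+r_j)·cross = 13.5·76.5000 = 1032.7500
edge 6: (4.5,26)→(3.5,14)  cross = 4.5·14 − 3.5·26 = -28.0000; (r_i+r_j)·cross = 8·-28.0000 = -224.0000
Σcross = 659.0000 → A = |Σcross|/2 = 329.5000 mm²
Σ(r_i+r_j)·cross = 21703.5000 → first moment M = |Σ|/6 = 3617.2500
R_c = M/A = 3617.2500/329.5000 = 10.9780 mm
θ = 78° = 1.361357 rad
V = θ·R_c·A = 1.361357·10.9780·329.5000 = 4924.368 mm³

Volume = 4924.368 mm³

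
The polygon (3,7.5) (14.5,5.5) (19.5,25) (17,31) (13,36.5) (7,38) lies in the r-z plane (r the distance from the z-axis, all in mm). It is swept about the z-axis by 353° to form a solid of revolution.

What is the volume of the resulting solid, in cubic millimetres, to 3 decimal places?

Profile (r,z), 6 vertices: (3,7.5) (14.5,5.5) (19.5,25) (17,31) (13,36.5) (7,38)
edge 0: (3,7.5)→(14.5,5.5)  cross = 3·5.5 − 14.5·7.5 = -92.2500; (r_i+r_j)·cross = 17.5·-92.2500 = -1614.3750
edge 1: (14.5,5.5)→(19.5,25)  cross = 14.5·25 − 19.5·5.5 = 255.2500; (r_i+r_j)·cross = 34·255.2500 = 8678.5000
edge 2: (19.5,25)→(17,31)  cross = 19.5·31 − 17·25 = 179.5000; (r_i+r_j)·cross = 36.5·179.5000 = 6551.7500
edge 3: (17,31)→(13,36.5)  cross = 17·36.5 − 13·31 = 217.5000; (r_i+r_j)·cross = 30·217.5000 = 6525.0000
edge 4: (13,36.5)→(7,38)  cross = 13·38 − 7·36.5 = 238.5000; (r_i+r_j)·cross = 20·238.5000 = 4770.0000
edge 5: (7,38)→(3,7.5)  cross = 7·7.5 − 3·38 = -61.5000; (r_i+r_j)·cross = 10·-61.5000 = -615.0000
Σcross = 737.0000 → A = |Σcross|/2 = 368.5000 mm²
Σ(r_i+r_j)·cross = 24295.8750 → first moment M = |Σ|/6 = 4049.3125
R_c = M/A = 4049.3125/368.5000 = 10.9886 mm
θ = 353° = 6.161012 rad
V = θ·R_c·A = 6.161012·10.9886·368.5000 = 24947.864 mm³

Volume = 24947.864 mm³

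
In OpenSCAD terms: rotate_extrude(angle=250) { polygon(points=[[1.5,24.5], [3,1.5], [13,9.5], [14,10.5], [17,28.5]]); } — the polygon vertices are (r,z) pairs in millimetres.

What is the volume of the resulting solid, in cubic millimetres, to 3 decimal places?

Profile (r,z), 5 vertices: (1.5,24.5) (3,1.5) (13,9.5) (14,10.5) (17,28.5)
edge 0: (1.5,24.5)→(3,1.5)  cross = 1.5·1.5 − 3·24.5 = -71.2500; (r_i+r_j)·cross = 4.5·-71.2500 = -320.6250
edge 1: (3,1.5)→(13,9.5)  cross = 3·9.5 − 13·1.5 = 9.0000; (r_i+r_j)·cross = 16·9.0000 = 144.0000
edge 2: (13,9.5)→(14,10.5)  cross = 13·10.5 − 14·9.5 = 3.5000; (r_i+r_j)·cross = 27·3.5000 = 94.5000
edge 3: (14,10.5)→(17,28.5)  cross = 14·28.5 − 17·10.5 = 220.5000; (r_i+r_j)·cross = 31·220.5000 = 6835.5000
edge 4: (17,28.5)→(1.5,24.5)  cross = 17·24.5 − 1.5·28.5 = 373.7500; (r_i+r_j)·cross = 18.5·373.7500 = 6914.3750
Σcross = 535.5000 → A = |Σcross|/2 = 267.7500 mm²
Σ(r_i+r_j)·cross = 13667.7500 → first moment M = |Σ|/6 = 2277.9583
R_c = M/A = 2277.9583/267.7500 = 8.5078 mm
θ = 250° = 4.363323 rad
V = θ·R_c·A = 4.363323·8.5078·267.7500 = 9939.468 mm³

Volume = 9939.468 mm³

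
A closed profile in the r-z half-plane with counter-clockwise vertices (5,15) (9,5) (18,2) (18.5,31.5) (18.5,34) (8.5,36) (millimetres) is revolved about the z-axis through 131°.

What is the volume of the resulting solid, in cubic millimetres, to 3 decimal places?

Profile (r,z), 6 vertices: (5,15) (9,5) (18,2) (18.5,31.5) (18.5,34) (8.5,36)
edge 0: (5,15)→(9,5)  cross = 5·5 − 9·15 = -110.0000; (r_i+r_j)·cross = 14·-110.0000 = -1540.0000
edge 1: (9,5)→(18,2)  cross = 9·2 − 18·5 = -72.0000; (r_i+r_j)·cross = 27·-72.0000 = -1944.0000
edge 2: (18,2)→(18.5,31.5)  cross = 18·31.5 − 18.5·2 = 530.0000; (r_i+r_j)·cross = 36.5·530.0000 = 19345.0000
edge 3: (18.5,31.5)→(18.5,34)  cross = 18.5·34 − 18.5·31.5 = 46.2500; (r_i+r_j)·cross = 37·46.2500 = 1711.2500
edge 4: (18.5,34)→(8.5,36)  cross = 18.5·36 − 8.5·34 = 377.0000; (r_i+r_j)·cross = 27·377.0000 = 10179.0000
edge 5: (8.5,36)→(5,15)  cross = 8.5·15 − 5·36 = -52.5000; (r_i+r_j)·cross = 13.5·-52.5000 = -708.7500
Σcross = 718.7500 → A = |Σcross|/2 = 359.3750 mm²
Σ(r_i+r_j)·cross = 27042.5000 → first moment M = |Σ|/6 = 4507.0833
R_c = M/A = 4507.0833/359.3750 = 12.5414 mm
θ = 131° = 2.286381 rad
V = θ·R_c·A = 2.286381·12.5414·359.3750 = 10304.911 mm³

Volume = 10304.911 mm³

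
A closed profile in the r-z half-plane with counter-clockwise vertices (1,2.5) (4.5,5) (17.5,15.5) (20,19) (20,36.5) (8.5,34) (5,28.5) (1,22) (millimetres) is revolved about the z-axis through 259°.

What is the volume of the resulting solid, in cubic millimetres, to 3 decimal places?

Profile (r,z), 8 vertices: (1,2.5) (4.5,5) (17.5,15.5) (20,19) (20,36.5) (8.5,34) (5,28.5) (1,22)
edge 0: (1,2.5)→(4.5,5)  cross = 1·5 − 4.5·2.5 = -6.2500; (r_i+r_j)·cross = 5.5·-6.2500 = -34.3750
edge 1: (4.5,5)→(17.5,15.5)  cross = 4.5·15.5 − 17.5·5 = -17.7500; (r_i+r_j)·cross = 22·-17.7500 = -390.5000
edge 2: (17.5,15.5)→(20,19)  cross = 17.5·19 − 20·15.5 = 22.5000; (r_i+r_j)·cross = 37.5·22.5000 = 843.7500
edge 3: (20,19)→(20,36.5)  cross = 20·36.5 − 20·19 = 350.0000; (r_i+r_j)·cross = 40·350.0000 = 14000.0000
edge 4: (20,36.5)→(8.5,34)  cross = 20·34 − 8.5·36.5 = 369.7500; (r_i+r_j)·cross = 28.5·369.7500 = 10537.8750
edge 5: (8.5,34)→(5,28.5)  cross = 8.5·28.5 − 5·34 = 72.2500; (r_i+r_j)·cross = 13.5·72.2500 = 975.3750
edge 6: (5,28.5)→(1,22)  cross = 5·22 − 1·28.5 = 81.5000; (r_i+r_j)·cross = 6·81.5000 = 489.0000
edge 7: (1,22)→(1,2.5)  cross = 1·2.5 − 1·22 = -19.5000; (r_i+r_j)·cross = 2·-19.5000 = -39.0000
Σcross = 852.5000 → A = |Σcross|/2 = 426.2500 mm²
Σ(r_i+r_j)·cross = 26382.1250 → first moment M = |Σ|/6 = 4397.0208
R_c = M/A = 4397.0208/426.2500 = 10.3156 mm
θ = 259° = 4.520403 rad
V = θ·R_c·A = 4.520403·10.3156·426.2500 = 19876.305 mm³

Volume = 19876.305 mm³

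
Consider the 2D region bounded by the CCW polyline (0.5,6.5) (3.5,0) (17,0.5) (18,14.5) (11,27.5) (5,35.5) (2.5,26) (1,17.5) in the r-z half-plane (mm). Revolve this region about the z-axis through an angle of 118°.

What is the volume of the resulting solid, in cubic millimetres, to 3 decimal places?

Profile (r,z), 8 vertices: (0.5,6.5) (3.5,0) (17,0.5) (18,14.5) (11,27.5) (5,35.5) (2.5,26) (1,17.5)
edge 0: (0.5,6.5)→(3.5,0)  cross = 0.5·0 − 3.5·6.5 = -22.7500; (r_i+r_j)·cross = 4·-22.7500 = -91.0000
edge 1: (3.5,0)→(17,0.5)  cross = 3.5·0.5 − 17·0 = 1.7500; (r_i+r_j)·cross = 20.5·1.7500 = 35.8750
edge 2: (17,0.5)→(18,14.5)  cross = 17·14.5 − 18·0.5 = 237.5000; (r_i+r_j)·cross = 35·237.5000 = 8312.5000
edge 3: (18,14.5)→(11,27.5)  cross = 18·27.5 − 11·14.5 = 335.5000; (r_i+r_j)·cross = 29·335.5000 = 9729.5000
edge 4: (11,27.5)→(5,35.5)  cross = 11·35.5 − 5·27.5 = 253.0000; (r_i+r_j)·cross = 16·253.0000 = 4048.0000
edge 5: (5,35.5)→(2.5,26)  cross = 5·26 − 2.5·35.5 = 41.2500; (r_i+r_j)·cross = 7.5·41.2500 = 309.3750
edge 6: (2.5,26)→(1,17.5)  cross = 2.5·17.5 − 1·26 = 17.7500; (r_i+r_j)·cross = 3.5·17.7500 = 62.1250
edge 7: (1,17.5)→(0.5,6.5)  cross = 1·6.5 − 0.5·17.5 = -2.2500; (r_i+r_j)·cross = 1.5·-2.2500 = -3.3750
Σcross = 861.7500 → A = |Σcross|/2 = 430.8750 mm²
Σ(r_i+r_j)·cross = 22403.0000 → first moment M = |Σ|/6 = 3733.8333
R_c = M/A = 3733.8333/430.8750 = 8.6657 mm
θ = 118° = 2.059489 rad
V = θ·R_c·A = 2.059489·8.6657·430.8750 = 7689.787 mm³

Volume = 7689.787 mm³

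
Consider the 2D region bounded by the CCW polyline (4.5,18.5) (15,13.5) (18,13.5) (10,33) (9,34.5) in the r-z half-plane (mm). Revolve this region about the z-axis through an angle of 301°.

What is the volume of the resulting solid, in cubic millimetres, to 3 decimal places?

Volume = 7313.447 mm³

Profile (r,z), 5 vertices: (4.5,18.5) (15,13.5) (18,13.5) (10,33) (9,34.5)
edge 0: (4.5,18.5)→(15,13.5)  cross = 4.5·13.5 − 15·18.5 = -216.7500; (r_i+r_j)·cross = 19.5·-216.7500 = -4226.6250
edge 1: (15,13.5)→(18,13.5)  cross = 15·13.5 − 18·13.5 = -40.5000; (r_i+r_j)·cross = 33·-40.5000 = -1336.5000
edge 2: (18,13.5)→(10,33)  cross = 18·33 − 10·13.5 = 459.0000; (r_i+r_j)·cross = 28·459.0000 = 12852.0000
edge 3: (10,33)→(9,34.5)  cross = 10·34.5 − 9·33 = 48.0000; (r_i+r_j)·cross = 19·48.0000 = 912.0000
edge 4: (9,34.5)→(4.5,18.5)  cross = 9·18.5 − 4.5·34.5 = 11.2500; (r_i+r_j)·cross = 13.5·11.2500 = 151.8750
Σcross = 261.0000 → A = |Σcross|/2 = 130.5000 mm²
Σ(r_i+r_j)·cross = 8352.7500 → first moment M = |Σ|/6 = 1392.1250
R_c = M/A = 1392.1250/130.5000 = 10.6676 mm
θ = 301° = 5.253441 rad
V = θ·R_c·A = 5.253441·10.6676·130.5000 = 7313.447 mm³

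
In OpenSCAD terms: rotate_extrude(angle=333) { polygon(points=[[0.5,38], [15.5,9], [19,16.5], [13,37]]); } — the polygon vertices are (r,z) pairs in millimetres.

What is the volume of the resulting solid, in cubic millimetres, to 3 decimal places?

Volume = 15133.461 mm³

Profile (r,z), 4 vertices: (0.5,38) (15.5,9) (19,16.5) (13,37)
edge 0: (0.5,38)→(15.5,9)  cross = 0.5·9 − 15.5·38 = -584.5000; (r_i+r_j)·cross = 16·-584.5000 = -9352.0000
edge 1: (15.5,9)→(19,16.5)  cross = 15.5·16.5 − 19·9 = 84.7500; (r_i+r_j)·cross = 34.5·84.7500 = 2923.8750
edge 2: (19,16.5)→(13,37)  cross = 19·37 − 13·16.5 = 488.5000; (r_i+r_j)·cross = 32·488.5000 = 15632.0000
edge 3: (13,37)→(0.5,38)  cross = 13·38 − 0.5·37 = 475.5000; (r_i+r_j)·cross = 13.5·475.5000 = 6419.2500
Σcross = 464.2500 → A = |Σcross|/2 = 232.1250 mm²
Σ(r_i+r_j)·cross = 15623.1250 → first moment M = |Σ|/6 = 2603.8542
R_c = M/A = 2603.8542/232.1250 = 11.2175 mm
θ = 333° = 5.811946 rad
V = θ·R_c·A = 5.811946·11.2175·232.1250 = 15133.461 mm³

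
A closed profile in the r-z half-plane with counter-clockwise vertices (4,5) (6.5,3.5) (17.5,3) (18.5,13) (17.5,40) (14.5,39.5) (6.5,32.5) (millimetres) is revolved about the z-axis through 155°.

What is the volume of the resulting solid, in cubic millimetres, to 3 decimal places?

Volume = 13745.653 mm³

Profile (r,z), 7 vertices: (4,5) (6.5,3.5) (17.5,3) (18.5,13) (17.5,40) (14.5,39.5) (6.5,32.5)
edge 0: (4,5)→(6.5,3.5)  cross = 4·3.5 − 6.5·5 = -18.5000; (r_i+r_j)·cross = 10.5·-18.5000 = -194.2500
edge 1: (6.5,3.5)→(17.5,3)  cross = 6.5·3 − 17.5·3.5 = -41.7500; (r_i+r_j)·cross = 24·-41.7500 = -1002.0000
edge 2: (17.5,3)→(18.5,13)  cross = 17.5·13 − 18.5·3 = 172.0000; (r_i+r_j)·cross = 36·172.0000 = 6192.0000
edge 3: (18.5,13)→(17.5,40)  cross = 18.5·40 − 17.5·13 = 512.5000; (r_i+r_j)·cross = 36·512.5000 = 18450.0000
edge 4: (17.5,40)→(14.5,39.5)  cross = 17.5·39.5 − 14.5·40 = 111.2500; (r_i+r_j)·cross = 32·111.2500 = 3560.0000
edge 5: (14.5,39.5)→(6.5,32.5)  cross = 14.5·32.5 − 6.5·39.5 = 214.5000; (r_i+r_j)·cross = 21·214.5000 = 4504.5000
edge 6: (6.5,32.5)→(4,5)  cross = 6.5·5 − 4·32.5 = -97.5000; (r_i+r_j)·cross = 10.5·-97.5000 = -1023.7500
Σcross = 852.5000 → A = |Σcross|/2 = 426.2500 mm²
Σ(r_i+r_j)·cross = 30486.5000 → first moment M = |Σ|/6 = 5081.0833
R_c = M/A = 5081.0833/426.2500 = 11.9204 mm
θ = 155° = 2.705260 rad
V = θ·R_c·A = 2.705260·11.9204·426.2500 = 13745.653 mm³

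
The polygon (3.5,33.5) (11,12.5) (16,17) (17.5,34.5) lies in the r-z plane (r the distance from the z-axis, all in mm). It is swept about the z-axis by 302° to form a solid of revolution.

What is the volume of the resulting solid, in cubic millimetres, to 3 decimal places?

Profile (r,z), 4 vertices: (3.5,33.5) (11,12.5) (16,17) (17.5,34.5)
edge 0: (3.5,33.5)→(11,12.5)  cross = 3.5·12.5 − 11·33.5 = -324.7500; (r_i+r_j)·cross = 14.5·-324.7500 = -4708.8750
edge 1: (11,12.5)→(16,17)  cross = 11·17 − 16·12.5 = -13.0000; (r_i+r_j)·cross = 27·-13.0000 = -351.0000
edge 2: (16,17)→(17.5,34.5)  cross = 16·34.5 − 17.5·17 = 254.5000; (r_i+r_j)·cross = 33.5·254.5000 = 8525.7500
edge 3: (17.5,34.5)→(3.5,33.5)  cross = 17.5·33.5 − 3.5·34.5 = 465.5000; (r_i+r_j)·cross = 21·465.5000 = 9775.5000
Σcross = 382.2500 → A = |Σcross|/2 = 191.1250 mm²
Σ(r_i+r_j)·cross = 13241.3750 → first moment M = |Σ|/6 = 2206.8958
R_c = M/A = 2206.8958/191.1250 = 11.5469 mm
θ = 302° = 5.270894 rad
V = θ·R_c·A = 5.270894·11.5469·191.1250 = 11632.315 mm³

Volume = 11632.315 mm³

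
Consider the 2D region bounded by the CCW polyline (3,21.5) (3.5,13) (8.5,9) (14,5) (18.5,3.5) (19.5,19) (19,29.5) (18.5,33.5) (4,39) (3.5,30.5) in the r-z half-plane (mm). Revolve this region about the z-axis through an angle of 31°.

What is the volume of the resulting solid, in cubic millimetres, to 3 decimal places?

Profile (r,z), 10 vertices: (3,21.5) (3.5,13) (8.5,9) (14,5) (18.5,3.5) (19.5,19) (19,29.5) (18.5,33.5) (4,39) (3.5,30.5)
edge 0: (3,21.5)→(3.5,13)  cross = 3·13 − 3.5·21.5 = -36.2500; (r_i+r_j)·cross = 6.5·-36.2500 = -235.6250
edge 1: (3.5,13)→(8.5,9)  cross = 3.5·9 − 8.5·13 = -79.0000; (r_i+r_j)·cross = 12·-79.0000 = -948.0000
edge 2: (8.5,9)→(14,5)  cross = 8.5·5 − 14·9 = -83.5000; (r_i+r_j)·cross = 22.5·-83.5000 = -1878.7500
edge 3: (14,5)→(18.5,3.5)  cross = 14·3.5 − 18.5·5 = -43.5000; (r_i+r_j)·cross = 32.5·-43.5000 = -1413.7500
edge 4: (18.5,3.5)→(19.5,19)  cross = 18.5·19 − 19.5·3.5 = 283.2500; (r_i+r_j)·cross = 38·283.2500 = 10763.5000
edge 5: (19.5,19)→(19,29.5)  cross = 19.5·29.5 − 19·19 = 214.2500; (r_i+r_j)·cross = 38.5·214.2500 = 8248.6250
edge 6: (19,29.5)→(18.5,33.5)  cross = 19·33.5 − 18.5·29.5 = 90.7500; (r_i+r_j)·cross = 37.5·90.7500 = 3403.1250
edge 7: (18.5,33.5)→(4,39)  cross = 18.5·39 − 4·33.5 = 587.5000; (r_i+r_j)·cross = 22.5·587.5000 = 13218.7500
edge 8: (4,39)→(3.5,30.5)  cross = 4·30.5 − 3.5·39 = -14.5000; (r_i+r_j)·cross = 7.5·-14.5000 = -108.7500
edge 9: (3.5,30.5)→(3,21.5)  cross = 3.5·21.5 − 3·30.5 = -16.2500; (r_i+r_j)·cross = 6.5·-16.2500 = -105.6250
Σcross = 902.7500 → A = |Σcross|/2 = 451.3750 mm²
Σ(r_i+r_j)·cross = 30943.5000 → first moment M = |Σ|/6 = 5157.2500
R_c = M/A = 5157.2500/451.3750 = 11.4256 mm
θ = 31° = 0.541052 rad
V = θ·R_c·A = 0.541052·11.4256·451.3750 = 2790.341 mm³

Volume = 2790.341 mm³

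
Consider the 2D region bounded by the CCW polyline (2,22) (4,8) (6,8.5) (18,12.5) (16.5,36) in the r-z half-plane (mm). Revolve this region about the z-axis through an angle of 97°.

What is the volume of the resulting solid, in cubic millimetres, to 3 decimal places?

Profile (r,z), 5 vertices: (2,22) (4,8) (6,8.5) (18,12.5) (16.5,36)
edge 0: (2,22)→(4,8)  cross = 2·8 − 4·22 = -72.0000; (r_i+r_j)·cross = 6·-72.0000 = -432.0000
edge 1: (4,8)→(6,8.5)  cross = 4·8.5 − 6·8 = -14.0000; (r_i+r_j)·cross = 10·-14.0000 = -140.0000
edge 2: (6,8.5)→(18,12.5)  cross = 6·12.5 − 18·8.5 = -78.0000; (r_i+r_j)·cross = 24·-78.0000 = -1872.0000
edge 3: (18,12.5)→(16.5,36)  cross = 18·36 − 16.5·12.5 = 441.7500; (r_i+r_j)·cross = 34.5·441.7500 = 15240.3750
edge 4: (16.5,36)→(2,22)  cross = 16.5·22 − 2·36 = 291.0000; (r_i+r_j)·cross = 18.5·291.0000 = 5383.5000
Σcross = 568.7500 → A = |Σcross|/2 = 284.3750 mm²
Σ(r_i+r_j)·cross = 18179.8750 → first moment M = |Σ|/6 = 3029.9792
R_c = M/A = 3029.9792/284.3750 = 10.6549 mm
θ = 97° = 1.692969 rad
V = θ·R_c·A = 1.692969·10.6549·284.3750 = 5129.662 mm³

Volume = 5129.662 mm³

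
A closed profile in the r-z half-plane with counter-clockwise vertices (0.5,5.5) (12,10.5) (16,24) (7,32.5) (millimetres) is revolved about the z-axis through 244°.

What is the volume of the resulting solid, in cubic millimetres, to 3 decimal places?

Volume = 7710.556 mm³

Profile (r,z), 4 vertices: (0.5,5.5) (12,10.5) (16,24) (7,32.5)
edge 0: (0.5,5.5)→(12,10.5)  cross = 0.5·10.5 − 12·5.5 = -60.7500; (r_i+r_j)·cross = 12.5·-60.7500 = -759.3750
edge 1: (12,10.5)→(16,24)  cross = 12·24 − 16·10.5 = 120.0000; (r_i+r_j)·cross = 28·120.0000 = 3360.0000
edge 2: (16,24)→(7,32.5)  cross = 16·32.5 − 7·24 = 352.0000; (r_i+r_j)·cross = 23·352.0000 = 8096.0000
edge 3: (7,32.5)→(0.5,5.5)  cross = 7·5.5 − 0.5·32.5 = 22.2500; (r_i+r_j)·cross = 7.5·22.2500 = 166.8750
Σcross = 433.5000 → A = |Σcross|/2 = 216.7500 mm²
Σ(r_i+r_j)·cross = 10863.5000 → first moment M = |Σ|/6 = 1810.5833
R_c = M/A = 1810.5833/216.7500 = 8.3533 mm
θ = 244° = 4.258603 rad
V = θ·R_c·A = 4.258603·8.3533·216.7500 = 7710.556 mm³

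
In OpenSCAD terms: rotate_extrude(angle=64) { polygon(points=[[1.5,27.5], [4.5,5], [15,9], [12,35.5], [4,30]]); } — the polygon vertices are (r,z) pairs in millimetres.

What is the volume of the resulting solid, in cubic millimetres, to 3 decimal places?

Profile (r,z), 5 vertices: (1.5,27.5) (4.5,5) (15,9) (12,35.5) (4,30)
edge 0: (1.5,27.5)→(4.5,5)  cross = 1.5·5 − 4.5·27.5 = -116.2500; (r_i+r_j)·cross = 6·-116.2500 = -697.5000
edge 1: (4.5,5)→(15,9)  cross = 4.5·9 − 15·5 = -34.5000; (r_i+r_j)·cross = 19.5·-34.5000 = -672.7500
edge 2: (15,9)→(12,35.5)  cross = 15·35.5 − 12·9 = 424.5000; (r_i+r_j)·cross = 27·424.5000 = 11461.5000
edge 3: (12,35.5)→(4,30)  cross = 12·30 − 4·35.5 = 218.0000; (r_i+r_j)·cross = 16·218.0000 = 3488.0000
edge 4: (4,30)→(1.5,27.5)  cross = 4·27.5 − 1.5·30 = 65.0000; (r_i+r_j)·cross = 5.5·65.0000 = 357.5000
Σcross = 556.7500 → A = |Σcross|/2 = 278.3750 mm²
Σ(r_i+r_j)·cross = 13936.7500 → first moment M = |Σ|/6 = 2322.7917
R_c = M/A = 2322.7917/278.3750 = 8.3441 mm
θ = 64° = 1.117011 rad
V = θ·R_c·A = 1.117011·8.3441·278.3750 = 2594.583 mm³

Volume = 2594.583 mm³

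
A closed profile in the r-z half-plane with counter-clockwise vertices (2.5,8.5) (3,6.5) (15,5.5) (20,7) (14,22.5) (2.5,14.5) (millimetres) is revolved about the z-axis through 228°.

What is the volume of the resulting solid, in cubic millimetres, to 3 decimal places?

Volume = 8376.865 mm³

Profile (r,z), 6 vertices: (2.5,8.5) (3,6.5) (15,5.5) (20,7) (14,22.5) (2.5,14.5)
edge 0: (2.5,8.5)→(3,6.5)  cross = 2.5·6.5 − 3·8.5 = -9.2500; (r_i+r_j)·cross = 5.5·-9.2500 = -50.8750
edge 1: (3,6.5)→(15,5.5)  cross = 3·5.5 − 15·6.5 = -81.0000; (r_i+r_j)·cross = 18·-81.0000 = -1458.0000
edge 2: (15,5.5)→(20,7)  cross = 15·7 − 20·5.5 = -5.0000; (r_i+r_j)·cross = 35·-5.0000 = -175.0000
edge 3: (20,7)→(14,22.5)  cross = 20·22.5 − 14·7 = 352.0000; (r_i+r_j)·cross = 34·352.0000 = 11968.0000
edge 4: (14,22.5)→(2.5,14.5)  cross = 14·14.5 − 2.5·22.5 = 146.7500; (r_i+r_j)·cross = 16.5·146.7500 = 2421.3750
edge 5: (2.5,14.5)→(2.5,8.5)  cross = 2.5·8.5 − 2.5·14.5 = -15.0000; (r_i+r_j)·cross = 5·-15.0000 = -75.0000
Σcross = 388.5000 → A = |Σcross|/2 = 194.2500 mm²
Σ(r_i+r_j)·cross = 12630.5000 → first moment M = |Σ|/6 = 2105.0833
R_c = M/A = 2105.0833/194.2500 = 10.8370 mm
θ = 228° = 3.979351 rad
V = θ·R_c·A = 3.979351·10.8370·194.2500 = 8376.865 mm³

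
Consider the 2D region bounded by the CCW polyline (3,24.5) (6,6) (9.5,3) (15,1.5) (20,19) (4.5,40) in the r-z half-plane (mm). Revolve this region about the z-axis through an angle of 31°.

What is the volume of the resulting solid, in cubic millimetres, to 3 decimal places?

Profile (r,z), 6 vertices: (3,24.5) (6,6) (9.5,3) (15,1.5) (20,19) (4.5,40)
edge 0: (3,24.5)→(6,6)  cross = 3·6 − 6·24.5 = -129.0000; (r_i+r_j)·cross = 9·-129.0000 = -1161.0000
edge 1: (6,6)→(9.5,3)  cross = 6·3 − 9.5·6 = -39.0000; (r_i+r_j)·cross = 15.5·-39.0000 = -604.5000
edge 2: (9.5,3)→(15,1.5)  cross = 9.5·1.5 − 15·3 = -30.7500; (r_i+r_j)·cross = 24.5·-30.7500 = -753.3750
edge 3: (15,1.5)→(20,19)  cross = 15·19 − 20·1.5 = 255.0000; (r_i+r_j)·cross = 35·255.0000 = 8925.0000
edge 4: (20,19)→(4.5,40)  cross = 20·40 − 4.5·19 = 714.5000; (r_i+r_j)·cross = 24.5·714.5000 = 17505.2500
edge 5: (4.5,40)→(3,24.5)  cross = 4.5·24.5 − 3·40 = -9.7500; (r_i+r_j)·cross = 7.5·-9.7500 = -73.1250
Σcross = 761.0000 → A = |Σcross|/2 = 380.5000 mm²
Σ(r_i+r_j)·cross = 23838.2500 → first moment M = |Σ|/6 = 3973.0417
R_c = M/A = 3973.0417/380.5000 = 10.4416 mm
θ = 31° = 0.541052 rad
V = θ·R_c·A = 0.541052·10.4416·380.5000 = 2149.622 mm³

Volume = 2149.622 mm³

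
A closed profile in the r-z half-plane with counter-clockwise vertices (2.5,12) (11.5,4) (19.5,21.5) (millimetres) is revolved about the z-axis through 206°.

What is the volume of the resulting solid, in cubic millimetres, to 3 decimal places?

Volume = 4446.434 mm³

Profile (r,z), 3 vertices: (2.5,12) (11.5,4) (19.5,21.5)
edge 0: (2.5,12)→(11.5,4)  cross = 2.5·4 − 11.5·12 = -128.0000; (r_i+r_j)·cross = 14·-128.0000 = -1792.0000
edge 1: (11.5,4)→(19.5,21.5)  cross = 11.5·21.5 − 19.5·4 = 169.2500; (r_i+r_j)·cross = 31·169.2500 = 5246.7500
edge 2: (19.5,21.5)→(2.5,12)  cross = 19.5·12 − 2.5·21.5 = 180.2500; (r_i+r_j)·cross = 22·180.2500 = 3965.5000
Σcross = 221.5000 → A = |Σcross|/2 = 110.7500 mm²
Σ(r_i+r_j)·cross = 7420.2500 → first moment M = |Σ|/6 = 1236.7083
R_c = M/A = 1236.7083/110.7500 = 11.1667 mm
θ = 206° = 3.595378 rad
V = θ·R_c·A = 3.595378·11.1667·110.7500 = 4446.434 mm³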